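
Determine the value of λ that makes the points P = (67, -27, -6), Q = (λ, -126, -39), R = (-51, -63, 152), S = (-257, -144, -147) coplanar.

-215

Coplanarity ⇔ det[PQ; PR; PS] = 0.
Expanding, this is linear in λ: (23562)λ + (5065830) = 0.
So λ = -215.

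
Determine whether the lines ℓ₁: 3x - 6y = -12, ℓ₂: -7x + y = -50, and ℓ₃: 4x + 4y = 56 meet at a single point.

Yes

The three lines meet at one point iff the augmented coefficient matrix [aᵢ bᵢ cᵢ] has rank < 3, i.e. its determinant vanishes.
Here the determinant is 0.
It vanishes, so the lines are concurrent at (8, 6).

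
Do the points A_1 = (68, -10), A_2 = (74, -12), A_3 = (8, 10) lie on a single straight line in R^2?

A_1A_2 = (6, -2), A_1A_3 = (-60, 20).
det[A_1A_2; A_1A_3] = (6)(20) − (-2)(-60) = 0.
The determinant is zero, so the points are collinear.

Yes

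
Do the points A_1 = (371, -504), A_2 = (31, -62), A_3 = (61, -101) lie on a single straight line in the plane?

A_1A_2 = (-340, 442), A_1A_3 = (-310, 403).
det[A_1A_2; A_1A_3] = (-340)(403) − (442)(-310) = 0.
The determinant is zero, so the points are collinear.

Yes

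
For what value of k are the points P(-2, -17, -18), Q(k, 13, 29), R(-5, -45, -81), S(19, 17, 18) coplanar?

Normal to plane PRS: n = (1134, -1215, 486); plane equation n·X = 9639.
Requiring n·Q = 9639: (1134)k + (-1701) = 9639.
So k = 10.

10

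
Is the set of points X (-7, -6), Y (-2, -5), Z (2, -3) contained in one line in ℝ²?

XY = (5, 1), XZ = (9, 3).
det[XY; XZ] = (5)(3) − (1)(9) = 6.
The determinant is nonzero, so they are not collinear.

No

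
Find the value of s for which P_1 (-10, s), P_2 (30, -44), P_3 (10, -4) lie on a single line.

The three points are collinear iff det[P_1P_2; P_1P_3] = 0.
This determinant is linear in s: (-20)s + (720) = 0, so s = 36.

36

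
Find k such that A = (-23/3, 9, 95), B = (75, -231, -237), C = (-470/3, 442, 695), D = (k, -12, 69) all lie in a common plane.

0

Normal to plane ABC: n = (-244, -132, 104/3); plane equation n·P = 3976.
Requiring n·D = 3976: (-244)k + (3976) = 3976.
So k = 0.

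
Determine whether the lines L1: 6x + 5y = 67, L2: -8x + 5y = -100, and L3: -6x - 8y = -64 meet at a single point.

No

Intersecting L1 and L2: solving the 2×2 system gives (x, y) = (167/14, -32/35).
Substitute into L3: (-6)(167/14) + (-8)(-32/35) = -2249/35.
But L3 requires -64 ≠ -2249/35, so the three lines have no common point.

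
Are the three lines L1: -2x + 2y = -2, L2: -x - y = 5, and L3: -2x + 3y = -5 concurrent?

Yes

Intersecting L1 and L2: solving the 2×2 system gives (x, y) = (-2, -3).
Substitute into L3: (-2)(-2) + (3)(-3) = -5.
This equals -5, so (-2, -3) lies on all three lines and they are concurrent.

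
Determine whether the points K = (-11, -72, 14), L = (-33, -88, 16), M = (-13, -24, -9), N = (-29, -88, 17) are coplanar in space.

The four points are coplanar iff the 3×3 determinant with rows KL, KM, KN is zero.
Rows: (-22, -16, 2), (-2, 48, -23), (-18, -16, 3).
Expanding along the first row: (-22)(-224) − (-16)(-420) + (2)(896) = 0.
Zero determinant ⇒ coplanar.

Yes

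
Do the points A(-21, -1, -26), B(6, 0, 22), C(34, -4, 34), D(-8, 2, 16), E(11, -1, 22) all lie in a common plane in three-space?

The plane through A, B, C has normal n = AB × AC = (204, 1020, -136) and equation n·P = -1768.
Checking the remaining points: n·D = -1768, n·E = -1768.
All equal -1768, so all 5 points lie in one plane.

Yes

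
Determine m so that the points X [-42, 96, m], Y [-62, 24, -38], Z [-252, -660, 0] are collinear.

-42

Collinearity requires XY × XZ = 0; each component is linear in m.
The x-component gives (-684)m + (-28728) = 0, so m = -42.
The remaining components then also vanish.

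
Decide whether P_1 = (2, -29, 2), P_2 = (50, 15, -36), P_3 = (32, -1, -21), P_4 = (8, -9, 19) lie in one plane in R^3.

The four points are coplanar iff the 3×3 determinant with rows P_1P_2, P_1P_3, P_1P_4 is zero.
Rows: (48, 44, -38), (30, 28, -23), (6, 20, 17).
Expanding along the first row: (48)(936) − (44)(648) + (-38)(432) = 0.
Zero determinant ⇒ coplanar.

Yes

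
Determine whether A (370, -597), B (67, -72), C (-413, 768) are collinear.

No

AB = (-303, 525), AC = (-783, 1365).
Twice the signed area of △ABC is (-303)(1365) − (525)(-783) = -2520.
The area is nonzero, so the three points are not collinear.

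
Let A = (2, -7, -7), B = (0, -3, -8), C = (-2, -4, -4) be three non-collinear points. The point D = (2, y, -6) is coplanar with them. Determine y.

-8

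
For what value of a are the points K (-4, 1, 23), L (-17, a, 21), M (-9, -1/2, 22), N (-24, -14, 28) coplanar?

-7/2

Normal to plane KMN: n = (-45/2, 45, 45); plane equation n·P = 1170.
Requiring n·L = 1170: (45)a + (2655/2) = 1170.
So a = -7/2.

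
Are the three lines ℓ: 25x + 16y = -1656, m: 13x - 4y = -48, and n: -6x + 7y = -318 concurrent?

Yes

Lines aᵢx + bᵢy = cᵢ with pairwise distinct directions are concurrent exactly when det[aᵢ bᵢ cᵢ] = 0.
Here the determinant is 0.
It vanishes, so the lines are concurrent at (-24, -66).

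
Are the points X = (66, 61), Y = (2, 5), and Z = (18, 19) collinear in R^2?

XY = (-64, -56), XZ = (-48, -42).
det[XY; XZ] = (-64)(-42) − (-56)(-48) = 0.
The determinant is zero, so the points are collinear.

Yes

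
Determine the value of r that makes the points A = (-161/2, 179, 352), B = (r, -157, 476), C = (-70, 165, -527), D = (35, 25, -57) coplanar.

343/2

Coplanarity ⇔ det[AB; AC; AD] = 0.
Expanding, this is linear in r: (-129640)r + (22233260) = 0.
So r = 343/2.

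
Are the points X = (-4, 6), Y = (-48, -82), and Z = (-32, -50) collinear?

Yes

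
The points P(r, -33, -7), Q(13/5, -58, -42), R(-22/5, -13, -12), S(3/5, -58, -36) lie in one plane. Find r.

The points are coplanar iff PQ · (PR × PS) = 0.
Expanding, this is linear in r: (-270)r + (-1998) = 0.
So r = -37/5.

-37/5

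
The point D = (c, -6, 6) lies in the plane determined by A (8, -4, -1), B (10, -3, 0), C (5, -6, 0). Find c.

7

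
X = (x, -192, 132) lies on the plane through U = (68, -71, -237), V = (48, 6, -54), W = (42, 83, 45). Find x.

-10

The plane through U, V, W has equation −6468x + 882y − 1078z = -246960.
Substituting X: (-6468)x + (-311640) = -246960, so x = -10.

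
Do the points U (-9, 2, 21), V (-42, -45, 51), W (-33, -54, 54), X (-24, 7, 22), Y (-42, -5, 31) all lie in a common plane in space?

The plane through U, V, W has normal n = UV × UW = (129, 369, 720) and equation n·P = 14697.
Checking the remaining points: n·X = 15327, n·Y = 15057.
Since n·X = 15327 ≠ 14697, X is off the plane and the points are not all coplanar.

No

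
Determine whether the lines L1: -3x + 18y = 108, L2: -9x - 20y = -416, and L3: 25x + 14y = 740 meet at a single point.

Yes

Lines aᵢx + bᵢy = cᵢ with pairwise distinct directions are concurrent exactly when det[aᵢ bᵢ cᵢ] = 0.
Here the determinant is 0.
It vanishes, so the lines are concurrent at (24, 10).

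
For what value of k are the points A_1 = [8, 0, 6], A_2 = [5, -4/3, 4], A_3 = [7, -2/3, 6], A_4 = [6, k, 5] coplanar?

Coplanarity ⇔ det[A_1A_2; A_1A_3; A_1A_4] = 0.
Expanding, this is linear in k: (2)k + (2) = 0.
So k = -1.

-1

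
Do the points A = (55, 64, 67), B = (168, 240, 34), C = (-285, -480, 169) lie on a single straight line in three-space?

No

AB = (113, 176, -33), AC = (-340, -544, 102).
AB × AC = (0, -306, -1632).
The cross product is nonzero, so the points do not lie on one line.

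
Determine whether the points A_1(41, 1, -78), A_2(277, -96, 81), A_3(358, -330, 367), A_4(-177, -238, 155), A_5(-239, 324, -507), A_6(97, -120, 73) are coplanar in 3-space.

The plane through A_1, A_2, A_3 has normal n = A_1A_2 × A_1A_3 = (9464, -54617, -47367) and equation n·P = 4028033.
Checking the remaining points: n·A_4 = 3981833, n·A_5 = 4057265, n·A_6 = 4014257.
Since n·A_4 = 3981833 ≠ 4028033, A_4 is off the plane and the points are not all coplanar.

No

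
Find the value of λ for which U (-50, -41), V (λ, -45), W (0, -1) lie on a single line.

-55

The three points are collinear iff det[UV; UW] = 0.
This determinant is linear in λ: (40)λ + (2200) = 0, so λ = -55.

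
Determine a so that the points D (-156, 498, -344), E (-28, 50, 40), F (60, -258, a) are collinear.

304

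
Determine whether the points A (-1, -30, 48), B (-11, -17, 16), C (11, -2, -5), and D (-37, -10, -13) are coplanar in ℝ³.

No

A normal to the plane through A, B, C is n = AB × AC = (207, -914, -436).
The plane has equation n·P = 6285. For D: n·D = 7149.
7149 ≠ 6285, so D is off the plane.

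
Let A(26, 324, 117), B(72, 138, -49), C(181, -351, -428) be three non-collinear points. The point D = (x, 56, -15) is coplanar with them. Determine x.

The plane through A, B, C has equation −10680x − 660y − 2220z = -751260.
Substituting D: (-10680)x + (-3660) = -751260, so x = 70.

70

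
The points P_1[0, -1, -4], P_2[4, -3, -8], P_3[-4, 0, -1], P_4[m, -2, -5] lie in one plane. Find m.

0

Normal to plane P_1P_2P_3: n = (-2, 4, -4); plane equation n·P = 12.
Requiring n·P_4 = 12: (-2)m + (12) = 12.
So m = 0.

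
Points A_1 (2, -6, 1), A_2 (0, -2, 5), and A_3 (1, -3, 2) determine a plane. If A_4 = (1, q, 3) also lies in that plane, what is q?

Coplanarity requires A_1A_2 · (A_1A_3 × A_1A_4) = 0.
A_1A_2 = (-2, 4, 4), A_1A_3 = (-1, 3, 1); the triple product is linear in q with coefficient -2 and constant term -8.
Setting it to zero: q = -4.

-4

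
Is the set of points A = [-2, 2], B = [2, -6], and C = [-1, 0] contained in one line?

AB = (4, -8), AC = (1, -2).
Twice the signed area of △ABC is (4)(-2) − (-8)(1) = 0.
The triangle is degenerate (zero area), so the points are collinear.

Yes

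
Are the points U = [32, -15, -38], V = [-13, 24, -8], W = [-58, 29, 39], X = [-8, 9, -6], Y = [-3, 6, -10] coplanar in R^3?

Yes

The plane through U, V, W has normal n = UV × UW = (1683, 765, 1530) and equation n·P = -15759.
Checking the remaining points: n·X = -15759, n·Y = -15759.
All equal -15759, so all 5 points lie in one plane.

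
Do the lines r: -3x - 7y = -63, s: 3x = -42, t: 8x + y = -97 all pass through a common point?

The three lines meet at one point iff the augmented coefficient matrix [aᵢ bᵢ cᵢ] has rank < 3, i.e. its determinant vanishes.
Here the determinant is 0.
It vanishes, so the lines are concurrent at (-14, 15).

Yes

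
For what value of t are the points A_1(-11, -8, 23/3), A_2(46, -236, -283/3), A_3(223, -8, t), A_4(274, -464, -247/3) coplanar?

Coplanarity ⇔ det[A_1A_2; A_1A_3; A_1A_4] = 0.
Expanding, this is linear in t: (-38988)t + (6381036) = 0.
So t = 491/3.

491/3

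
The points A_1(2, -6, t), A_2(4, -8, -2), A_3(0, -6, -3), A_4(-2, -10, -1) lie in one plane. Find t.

Coplanarity ⇔ det[A_1A_2; A_1A_3; A_1A_4] = 0.
Expanding, this is linear in t: (-20)t + (-60) = 0.
So t = -3.

-3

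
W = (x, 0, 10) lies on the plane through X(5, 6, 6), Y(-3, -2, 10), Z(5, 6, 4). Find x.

-1

A normal to the plane is n = XY × XZ = (16, -16, 0).
W lies in the plane iff n · XW = 0.
This gives (16)x + (16) = 0, so x = -1.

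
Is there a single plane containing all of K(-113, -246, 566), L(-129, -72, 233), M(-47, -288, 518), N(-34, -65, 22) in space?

The four points are coplanar iff the 3×3 determinant with rows KL, KM, KN is zero.
Rows: (-16, 174, -333), (66, -42, -48), (79, 181, -544).
Expanding along the first row: (-16)(31536) − (174)(-32112) + (-333)(15264) = 0.
Zero determinant ⇒ coplanar.

Yes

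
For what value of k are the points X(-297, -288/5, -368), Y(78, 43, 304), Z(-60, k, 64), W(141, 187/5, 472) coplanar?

3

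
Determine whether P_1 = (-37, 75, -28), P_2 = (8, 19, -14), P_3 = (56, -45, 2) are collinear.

No

P_1P_2 = (45, -56, 14), P_1P_3 = (93, -120, 30).
P_1P_2 × P_1P_3 = (0, -48, -192).
The cross product is nonzero, so the points do not lie on one line.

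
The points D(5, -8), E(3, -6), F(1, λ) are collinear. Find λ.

-4

Collinearity: (F − D) must be parallel to (E − D) = (-2, 2).
Cross-multiplying the components: (λ − (-8))·(-2) = (-4)·(2).
Solving gives λ = -4.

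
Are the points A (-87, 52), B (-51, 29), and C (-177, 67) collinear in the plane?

AB = (36, -23), AC = (-90, 15).
Twice the signed area of △ABC is (36)(15) − (-23)(-90) = -1530.
The area is nonzero, so the three points are not collinear.

No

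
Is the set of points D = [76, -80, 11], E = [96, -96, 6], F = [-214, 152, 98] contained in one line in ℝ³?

No

DE = (20, -16, -5), DF = (-290, 232, 87).
DE × DF = (-232, -290, 0).
The cross product is nonzero, so the points do not lie on one line.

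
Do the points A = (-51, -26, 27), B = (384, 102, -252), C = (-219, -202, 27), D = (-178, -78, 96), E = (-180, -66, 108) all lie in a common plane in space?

The plane through A, B, C has normal n = AB × AC = (-49104, 46872, -55056) and equation n·P = -200880.
Checking the remaining points: n·D = -200880, n·E = -200880.
All equal -200880, so all 5 points lie in one plane.

Yes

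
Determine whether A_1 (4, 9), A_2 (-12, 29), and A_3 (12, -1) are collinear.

Yes

A_1A_2 = (-16, 20), A_1A_3 = (8, -10).
Twice the signed area of △A_1A_2A_3 is (-16)(-10) − (20)(8) = 0.
The triangle is degenerate (zero area), so the points are collinear.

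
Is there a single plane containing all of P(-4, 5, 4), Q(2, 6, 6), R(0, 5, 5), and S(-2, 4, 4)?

With P as base: PQ = (6, 1, 2), PR = (4, 0, 1), PS = (2, -1, 0).
PR × PS = (1, 2, -4).
PQ · (PR × PS) = 0.
The scalar triple product vanishes, so the four points are coplanar.

Yes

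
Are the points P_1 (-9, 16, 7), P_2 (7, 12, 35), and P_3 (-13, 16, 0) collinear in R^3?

P_1P_2 = (16, -4, 28), P_1P_3 = (-4, 0, -7).
Comparing components 2 and 3: (-4)(-7) − (28)(0) = 28 ≠ 0, so P_1P_2 and P_1P_3 are not parallel and the points are not collinear.

No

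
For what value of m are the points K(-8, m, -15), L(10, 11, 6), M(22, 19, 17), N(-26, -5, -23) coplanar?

-10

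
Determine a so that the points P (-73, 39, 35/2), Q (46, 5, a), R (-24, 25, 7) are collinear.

Direction PR = (49, -14, -21/2). From the x-coordinate of Q, the parameter along the line is τ = (46 − (-73))/49 = 17/7.
Then a = 35/2 + 17/7·(-21/2) = -8.

-8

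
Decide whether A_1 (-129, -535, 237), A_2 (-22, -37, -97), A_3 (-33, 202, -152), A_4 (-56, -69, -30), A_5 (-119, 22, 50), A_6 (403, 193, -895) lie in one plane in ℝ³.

No

The plane through A_1, A_2, A_3 has normal n = A_1A_2 × A_1A_3 = (52436, 9559, 31051) and equation n·P = -4519222.
Checking the remaining points: n·A_4 = -4527517, n·A_5 = -4477036, n·A_6 = -4814050.
Since n·A_4 = -4527517 ≠ -4519222, A_4 is off the plane and the points are not all coplanar.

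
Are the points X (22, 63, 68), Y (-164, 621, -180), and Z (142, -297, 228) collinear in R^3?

Yes

XY = (-186, 558, -248), XZ = (120, -360, 160).
Each component of XZ is -20/31 times the corresponding component of XY, so XZ = -20/31·XY and the points are collinear.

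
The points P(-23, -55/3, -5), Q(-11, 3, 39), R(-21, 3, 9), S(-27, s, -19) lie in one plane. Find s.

The points are coplanar iff PQ · (PR × PS) = 0.
Expanding, this is linear in s: (-80)s + (-5680/3) = 0.
So s = -71/3.

-71/3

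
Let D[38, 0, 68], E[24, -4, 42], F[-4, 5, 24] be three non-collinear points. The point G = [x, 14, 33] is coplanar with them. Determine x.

The plane through D, E, F has equation 306x + 476y − 238z = -4556.
Substituting G: (306)x + (-1190) = -4556, so x = -11.

-11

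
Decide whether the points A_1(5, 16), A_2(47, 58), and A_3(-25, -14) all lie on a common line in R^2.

Yes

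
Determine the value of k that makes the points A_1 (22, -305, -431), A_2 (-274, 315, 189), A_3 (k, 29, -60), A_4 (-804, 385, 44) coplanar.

-52

Coplanarity ⇔ det[A_1A_2; A_1A_3; A_1A_4] = 0.
Expanding, this is linear in k: (133300)k + (6931600) = 0.
So k = -52.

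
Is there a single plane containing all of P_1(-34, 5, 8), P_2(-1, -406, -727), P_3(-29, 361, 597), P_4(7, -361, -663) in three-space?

A normal to the plane through P_1, P_2, P_3 is n = P_1P_2 × P_1P_3 = (19581, -23112, 13803).
The plane has equation n·P = -670890. For P_4: n·P_4 = -670890.
Equal, so P_4 lies in the plane and all four are coplanar.

Yes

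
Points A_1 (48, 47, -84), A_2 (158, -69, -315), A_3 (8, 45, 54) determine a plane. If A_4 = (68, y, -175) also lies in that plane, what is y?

A normal to the plane is n = A_1A_2 × A_1A_3 = (-16470, -5940, -4860).
A_4 lies in the plane iff n · A_1A_4 = 0.
This gives (-5940)y + (392040) = 0, so y = 66.

66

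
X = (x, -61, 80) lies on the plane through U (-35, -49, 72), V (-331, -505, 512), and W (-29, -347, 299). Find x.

-31

Coplanarity requires UV · (UW × UX) = 0.
UV = (-296, -456, 440), UW = (6, -298, 227); the triple product is linear in x with coefficient 27608 and constant term 855848.
Setting it to zero: x = -31.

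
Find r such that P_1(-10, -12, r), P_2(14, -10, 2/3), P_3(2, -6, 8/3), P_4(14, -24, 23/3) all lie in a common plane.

29/3

The points are coplanar iff P_1P_2 · (P_1P_3 × P_1P_4) = 0.
Expanding, this is linear in r: (-168)r + (1624) = 0.
So r = 29/3.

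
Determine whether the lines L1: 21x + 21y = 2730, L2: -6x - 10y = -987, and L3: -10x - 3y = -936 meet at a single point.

No

Intersecting L1 and L2: solving the 2×2 system gives (x, y) = (313/4, 207/4).
Substitute into L3: (-10)(313/4) + (-3)(207/4) = -3751/4.
But L3 requires -936 ≠ -3751/4, so the three lines have no common point.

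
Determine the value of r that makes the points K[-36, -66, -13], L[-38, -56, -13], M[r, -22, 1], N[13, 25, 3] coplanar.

Coplanarity ⇔ det[KL; KM; KN] = 0.
Expanding, this is linear in r: (-160)r + (2240) = 0.
So r = 14.

14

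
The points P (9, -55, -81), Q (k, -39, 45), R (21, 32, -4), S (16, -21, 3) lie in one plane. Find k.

Normal to plane PRS: n = (4690, -469, -201); plane equation n·X = 84286.
Requiring n·Q = 84286: (4690)k + (9246) = 84286.
So k = 16.

16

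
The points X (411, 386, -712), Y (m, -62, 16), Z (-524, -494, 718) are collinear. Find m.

Collinearity requires XY × XZ = 0; each component is linear in m.
The y-component gives (-1430)m + (-92950) = 0, so m = -65.
The remaining components then also vanish.

-65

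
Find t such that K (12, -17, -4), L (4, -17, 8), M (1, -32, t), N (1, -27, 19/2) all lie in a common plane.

8

Coplanarity ⇔ det[KL; KM; KN] = 0.
Expanding, this is linear in t: (-80)t + (640) = 0.
So t = 8.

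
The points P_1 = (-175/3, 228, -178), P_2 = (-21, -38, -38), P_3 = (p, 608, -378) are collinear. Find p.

-335/3

Direction P_1P_2 = (112/3, -266, 140). From the y-coordinate of P_3, the parameter along the line is τ = (608 − 228)/(-266) = -10/7.
Then p = (-175/3) + (-10/7)·(112/3) = -335/3.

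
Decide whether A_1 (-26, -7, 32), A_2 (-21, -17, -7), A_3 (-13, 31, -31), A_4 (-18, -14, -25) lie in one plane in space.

The four points are coplanar iff the 3×3 determinant with rows A_1A_2, A_1A_3, A_1A_4 is zero.
Rows: (5, -10, -39), (13, 38, -63), (8, -7, -57).
Expanding along the first row: (5)(-2607) − (-10)(-237) + (-39)(-395) = 0.
Zero determinant ⇒ coplanar.

Yes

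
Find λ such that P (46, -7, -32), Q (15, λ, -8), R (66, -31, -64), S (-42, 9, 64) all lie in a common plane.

-21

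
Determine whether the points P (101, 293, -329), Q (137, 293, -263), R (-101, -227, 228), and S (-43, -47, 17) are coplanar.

No

With P as base: PQ = (36, 0, 66), PR = (-202, -520, 557), PS = (-144, -340, 346).
PR × PS = (9460, -10316, -6200).
PQ · (PR × PS) = -68640.
Since -68640 ≠ 0, the four points are not coplanar.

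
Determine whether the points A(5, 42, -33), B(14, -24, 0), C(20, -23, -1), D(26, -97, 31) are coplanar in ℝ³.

No

The four points are coplanar iff the 3×3 determinant with rows AB, AC, AD is zero.
Rows: (9, -66, 33), (15, -65, 32), (21, -139, 64).
Expanding along the first row: (9)(288) − (-66)(288) + (33)(-720) = -2160.
Nonzero ⇒ not coplanar.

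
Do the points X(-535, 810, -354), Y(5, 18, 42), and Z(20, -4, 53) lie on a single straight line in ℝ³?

Yes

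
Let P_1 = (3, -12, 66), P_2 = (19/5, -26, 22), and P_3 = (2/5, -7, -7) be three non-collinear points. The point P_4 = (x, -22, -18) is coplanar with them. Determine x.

11/5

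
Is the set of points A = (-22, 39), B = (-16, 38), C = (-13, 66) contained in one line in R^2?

AB = (6, -1), AC = (9, 27).
If collinear, AC would be a scalar multiple of AB. But (6)·(27) ≠ (-1)·(9) (difference 171), so they are not parallel; the points are not collinear.

No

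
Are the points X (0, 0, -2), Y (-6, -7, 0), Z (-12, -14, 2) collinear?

Yes

XY = (-6, -7, 2), XZ = (-12, -14, 4).
Each component of XZ is 2 times the corresponding component of XY, so XZ = 2·XY and the points are collinear.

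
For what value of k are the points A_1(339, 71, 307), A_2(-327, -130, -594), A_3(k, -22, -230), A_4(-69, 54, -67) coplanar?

Normal to plane A_1A_2A_4: n = (59857, 118524, -70686); plane equation n·P = 7006125.
Requiring n·A_3 = 7006125: (59857)k + (13650252) = 7006125.
So k = -111.

-111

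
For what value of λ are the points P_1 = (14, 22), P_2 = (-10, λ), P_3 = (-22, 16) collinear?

The three points are collinear iff det[P_1P_2; P_1P_3] = 0.
This determinant is linear in λ: (36)λ + (-648) = 0, so λ = 18.

18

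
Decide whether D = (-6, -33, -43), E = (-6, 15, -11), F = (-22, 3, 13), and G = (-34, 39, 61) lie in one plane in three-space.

The four points are coplanar iff the 3×3 determinant with rows DE, DF, DG is zero.
Rows: (0, 48, 32), (-16, 36, 56), (-28, 72, 104).
Expanding along the first row: (0)(-288) − (48)(-96) + (32)(-144) = 0.
Zero determinant ⇒ coplanar.

Yes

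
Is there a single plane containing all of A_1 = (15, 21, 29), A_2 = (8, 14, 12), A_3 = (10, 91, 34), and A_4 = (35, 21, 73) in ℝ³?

Yes

The four points are coplanar iff the 3×3 determinant with rows A_1A_2, A_1A_3, A_1A_4 is zero.
Rows: (-7, -7, -17), (-5, 70, 5), (20, 0, 44).
Expanding along the first row: (-7)(3080) − (-7)(-320) + (-17)(-1400) = 0.
Zero determinant ⇒ coplanar.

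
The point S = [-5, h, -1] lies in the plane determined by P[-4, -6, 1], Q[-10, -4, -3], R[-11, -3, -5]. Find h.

-5

A normal to the plane is n = PQ × PR = (0, -8, -4).
S lies in the plane iff n · PS = 0.
This gives (-8)h + (-40) = 0, so h = -5.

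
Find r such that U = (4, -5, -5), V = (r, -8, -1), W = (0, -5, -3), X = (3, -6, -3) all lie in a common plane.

5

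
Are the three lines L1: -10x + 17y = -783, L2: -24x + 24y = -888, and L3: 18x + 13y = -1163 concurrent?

Yes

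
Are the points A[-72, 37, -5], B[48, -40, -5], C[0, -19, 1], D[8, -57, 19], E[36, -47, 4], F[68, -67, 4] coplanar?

No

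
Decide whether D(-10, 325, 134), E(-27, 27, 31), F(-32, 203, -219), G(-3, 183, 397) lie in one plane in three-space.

Yes

A normal to the plane through D, E, F is n = DE × DF = (92628, -3735, -4482).
The plane has equation n·P = -2740743. For G: n·G = -2740743.
Equal, so G lies in the plane and all four are coplanar.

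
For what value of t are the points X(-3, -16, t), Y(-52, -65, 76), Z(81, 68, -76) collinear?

20

Direction YZ = (133, 133, -152). From the x-coordinate of X, the parameter along the line is τ = (-3 − (-52))/133 = 7/19.
Then t = 76 + 7/19·(-152) = 20.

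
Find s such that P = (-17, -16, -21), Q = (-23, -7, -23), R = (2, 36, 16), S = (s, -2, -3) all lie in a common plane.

-3

Coplanarity ⇔ det[PQ; PR; PS] = 0.
Expanding, this is linear in s: (437)s + (1311) = 0.
So s = -3.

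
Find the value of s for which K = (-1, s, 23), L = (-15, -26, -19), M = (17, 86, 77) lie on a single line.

23

Collinearity requires KL × KM = 0; each component is linear in s.
The x-component gives (-96)s + (2208) = 0, so s = 23.
The remaining components then also vanish.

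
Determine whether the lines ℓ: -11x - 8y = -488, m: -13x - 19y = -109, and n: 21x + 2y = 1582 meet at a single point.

The three lines meet at one point iff the augmented coefficient matrix [aᵢ bᵢ cᵢ] has rank < 3, i.e. its determinant vanishes.
Here the determinant is 0.
It vanishes, so the lines are concurrent at (80, -49).

Yes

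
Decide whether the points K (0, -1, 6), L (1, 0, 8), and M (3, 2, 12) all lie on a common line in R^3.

Yes

KL = (1, 1, 2), KM = (3, 3, 6).
Each component of KM is 3 times the corresponding component of KL, so KM = 3·KL and the points are collinear.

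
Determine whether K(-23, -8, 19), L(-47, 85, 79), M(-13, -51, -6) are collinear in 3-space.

No

KL = (-24, 93, 60), KM = (10, -43, -25).
Comparing components 2 and 3: (93)(-25) − (60)(-43) = 255 ≠ 0, so KL and KM are not parallel and the points are not collinear.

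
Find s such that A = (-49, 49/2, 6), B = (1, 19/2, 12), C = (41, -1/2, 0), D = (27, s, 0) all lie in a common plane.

Normal to plane ABC: n = (240, 840, 100); plane equation n·P = 9420.
Requiring n·D = 9420: (840)s + (6480) = 9420.
So s = 7/2.

7/2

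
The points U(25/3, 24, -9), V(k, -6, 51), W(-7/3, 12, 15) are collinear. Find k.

-55/3

Direction UW = (-32/3, -12, 24). From the y-coordinate of V, the parameter along the line is τ = (-6 − 24)/(-12) = 5/2.
Then k = 25/3 + 5/2·(-32/3) = -55/3.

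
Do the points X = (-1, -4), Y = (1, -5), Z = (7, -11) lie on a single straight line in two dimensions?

XY = (2, -1), XZ = (8, -7).
If collinear, XZ would be a scalar multiple of XY. But (2)·(-7) ≠ (-1)·(8) (difference -6), so they are not parallel; the points are not collinear.

No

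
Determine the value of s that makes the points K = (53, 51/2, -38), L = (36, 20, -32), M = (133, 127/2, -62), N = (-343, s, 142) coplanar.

Normal to plane KLM: n = (-96, 72, -206); plane equation n·P = 4576.
Requiring n·N = 4576: (72)s + (3676) = 4576.
So s = 25/2.

25/2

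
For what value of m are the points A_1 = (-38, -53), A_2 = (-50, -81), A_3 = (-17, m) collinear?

Collinearity: (A_3 − A_1) must be parallel to (A_2 − A_1) = (-12, -28).
Cross-multiplying the components: (m − (-53))·(-12) = (21)·(-28).
Solving gives m = -4.

-4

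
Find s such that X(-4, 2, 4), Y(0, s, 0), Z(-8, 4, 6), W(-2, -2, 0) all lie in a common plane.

-2

Normal to plane XZW: n = (0, -12, 12); plane equation n·P = 24.
Requiring n·Y = 24: (-12)s + (0) = 24.
So s = -2.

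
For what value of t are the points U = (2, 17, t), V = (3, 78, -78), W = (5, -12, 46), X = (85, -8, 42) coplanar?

Coplanarity ⇔ det[UV; UW; UX] = 0.
Expanding, this is linear in t: (-7208)t + (43248) = 0.
So t = 6.

6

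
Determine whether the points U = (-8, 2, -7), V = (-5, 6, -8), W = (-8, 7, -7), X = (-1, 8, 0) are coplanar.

No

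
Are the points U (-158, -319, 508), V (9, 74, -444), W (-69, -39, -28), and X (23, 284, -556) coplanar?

No

A normal to the plane through U, V, W is n = UV × UW = (55912, 4784, 11783).
The plane has equation n·P = -4374428. For X: n·X = -3906716.
-3906716 ≠ -4374428, so X is off the plane.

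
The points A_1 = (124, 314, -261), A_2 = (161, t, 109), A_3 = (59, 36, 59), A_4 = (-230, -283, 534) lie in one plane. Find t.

Normal to plane A_1A_3A_4: n = (-29970, -61605, -59607); plane equation n·P = -7502823.
Requiring n·A_2 = -7502823: (-61605)t + (-11322333) = -7502823.
So t = -62.

-62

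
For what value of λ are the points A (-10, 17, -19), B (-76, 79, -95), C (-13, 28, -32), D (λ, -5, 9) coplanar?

The points are coplanar iff AB · (AC × AD) = 0.
Expanding, this is linear in λ: (30)λ + (-960) = 0.
So λ = 32.

32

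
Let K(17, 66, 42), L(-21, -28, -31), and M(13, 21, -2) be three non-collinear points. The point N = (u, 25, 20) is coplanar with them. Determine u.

-15

A normal to the plane is n = KL × KM = (851, -1380, 1334).
N lies in the plane iff n · KN = 0.
This gives (851)u + (12765) = 0, so u = -15.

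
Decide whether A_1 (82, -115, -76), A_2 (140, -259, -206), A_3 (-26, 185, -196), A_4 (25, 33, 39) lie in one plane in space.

No

The four points are coplanar iff the 3×3 determinant with rows A_1A_2, A_1A_3, A_1A_4 is zero.
Rows: (58, -144, -130), (-108, 300, -120), (-57, 148, 115).
Expanding along the first row: (58)(52260) − (-144)(-19260) + (-130)(1116) = 112560.
Nonzero ⇒ not coplanar.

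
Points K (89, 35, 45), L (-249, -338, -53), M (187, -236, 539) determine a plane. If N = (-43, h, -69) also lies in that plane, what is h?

Coplanarity requires KL · (KM × KN) = 0.
KL = (-338, -373, -98), KM = (98, -271, 494); the triple product is linear in h with coefficient 157368 and constant term 7711032.
Setting it to zero: h = -49.

-49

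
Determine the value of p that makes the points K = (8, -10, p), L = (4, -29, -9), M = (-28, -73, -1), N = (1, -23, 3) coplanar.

Coplanarity ⇔ det[KL; KM; KN] = 0.
Expanding, this is linear in p: (324)p + (-1620) = 0.
So p = 5.

5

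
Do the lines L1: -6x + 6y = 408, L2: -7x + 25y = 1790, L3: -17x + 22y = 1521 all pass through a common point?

Yes

Lines aᵢx + bᵢy = cᵢ with pairwise distinct directions are concurrent exactly when det[aᵢ bᵢ cᵢ] = 0.
Here the determinant is 0.
It vanishes, so the lines are concurrent at (5, 73).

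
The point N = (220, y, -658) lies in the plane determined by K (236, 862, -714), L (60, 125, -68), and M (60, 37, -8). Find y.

799

A normal to the plane is n = KL × KM = (12628, 10560, 15488).
N lies in the plane iff n · KN = 0.
This gives (10560)y + (-8437440) = 0, so y = 799.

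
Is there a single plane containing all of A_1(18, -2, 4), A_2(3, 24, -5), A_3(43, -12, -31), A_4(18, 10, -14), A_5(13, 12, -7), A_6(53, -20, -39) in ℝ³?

Yes

The plane through A_1, A_2, A_3 has normal n = A_1A_2 × A_1A_3 = (-1000, -750, -500) and equation n·P = -18500.
Checking the remaining points: n·A_4 = -18500, n·A_5 = -18500, n·A_6 = -18500.
All equal -18500, so all 6 points lie in one plane.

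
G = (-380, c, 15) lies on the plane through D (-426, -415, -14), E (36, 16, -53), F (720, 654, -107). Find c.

-373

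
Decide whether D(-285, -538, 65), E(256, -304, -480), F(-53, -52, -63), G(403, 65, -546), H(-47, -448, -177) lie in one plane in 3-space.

No

The plane through D, E, F has normal n = DE × DF = (234918, -57192, 208638) and equation n·P = -22620864.
Checking the remaining points: n·G = -22961874, n·H = -22348056.
Since n·G = -22961874 ≠ -22620864, G is off the plane and the points are not all coplanar.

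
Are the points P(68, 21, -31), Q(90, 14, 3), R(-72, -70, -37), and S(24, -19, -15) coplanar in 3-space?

A normal to the plane through P, Q, R is n = PQ × PR = (3136, -4628, -2982).
The plane has equation n·X = 208502. For S: n·S = 207926.
207926 ≠ 208502, so S is off the plane.

No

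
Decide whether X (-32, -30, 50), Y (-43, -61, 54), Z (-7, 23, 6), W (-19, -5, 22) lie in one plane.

Yes

With X as base: XY = (-11, -31, 4), XZ = (25, 53, -44), XW = (13, 25, -28).
XZ × XW = (-384, 128, -64).
XY · (XZ × XW) = 0.
The scalar triple product vanishes, so the four points are coplanar.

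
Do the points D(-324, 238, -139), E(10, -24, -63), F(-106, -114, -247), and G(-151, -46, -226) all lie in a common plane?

The four points are coplanar iff the 3×3 determinant with rows DE, DF, DG is zero.
Rows: (334, -262, 76), (218, -352, -108), (173, -284, -87).
Expanding along the first row: (334)(-48) − (-262)(-282) + (76)(-1016) = -167132.
Nonzero ⇒ not coplanar.

No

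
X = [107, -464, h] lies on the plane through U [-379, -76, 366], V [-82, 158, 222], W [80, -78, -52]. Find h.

-284

Coplanarity requires UV · (UW × UX) = 0.
UV = (297, 234, -144), UW = (459, -2, -418); the triple product is linear in h with coefficient -108000 and constant term -30672000.
Setting it to zero: h = -284.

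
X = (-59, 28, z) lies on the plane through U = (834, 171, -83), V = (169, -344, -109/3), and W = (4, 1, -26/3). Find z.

-5/3

Coplanarity requires UV · (UW × UX) = 0.
UV = (-665, -515, 140/3), UW = (-830, -170, 223/3); the triple product is linear in z with coefficient -314400 and constant term -524000.
Setting it to zero: z = -5/3.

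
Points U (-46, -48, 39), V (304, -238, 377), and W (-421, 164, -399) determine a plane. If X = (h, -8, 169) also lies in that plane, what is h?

-171

A normal to the plane is n = UV × UW = (11564, 26550, 2950).
X lies in the plane iff n · UX = 0.
This gives (11564)h + (1977444) = 0, so h = -171.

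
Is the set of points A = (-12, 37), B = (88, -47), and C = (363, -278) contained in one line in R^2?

Yes

AB = (100, -84), AC = (375, -315).
det[AB; AC] = (100)(-315) − (-84)(375) = 0.
The determinant is zero, so the points are collinear.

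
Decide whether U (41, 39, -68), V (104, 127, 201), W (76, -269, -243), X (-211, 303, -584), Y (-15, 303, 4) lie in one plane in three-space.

Yes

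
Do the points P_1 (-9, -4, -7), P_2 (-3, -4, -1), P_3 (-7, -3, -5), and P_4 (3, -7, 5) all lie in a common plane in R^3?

Yes

A normal to the plane through P_1, P_2, P_3 is n = P_1P_2 × P_1P_3 = (-6, 0, 6).
The plane has equation n·P = 12. For P_4: n·P_4 = 12.
Equal, so P_4 lies in the plane and all four are coplanar.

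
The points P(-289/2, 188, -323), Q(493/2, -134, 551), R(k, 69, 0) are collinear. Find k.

0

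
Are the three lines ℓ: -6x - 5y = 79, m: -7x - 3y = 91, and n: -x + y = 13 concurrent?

Lines aᵢx + bᵢy = cᵢ with pairwise distinct directions are concurrent exactly when det[aᵢ bᵢ cᵢ] = 0.
Here the determinant is -10.
Nonzero, so no common point exists.

No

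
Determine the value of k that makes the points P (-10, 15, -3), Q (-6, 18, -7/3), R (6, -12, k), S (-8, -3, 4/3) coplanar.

Coplanarity ⇔ det[PQ; PR; PS] = 0.
Expanding, this is linear in k: (78)k + (-598) = 0.
So k = 23/3.

23/3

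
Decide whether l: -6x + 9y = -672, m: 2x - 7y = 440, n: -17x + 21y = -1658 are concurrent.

Lines aᵢx + bᵢy = cᵢ with pairwise distinct directions are concurrent exactly when det[aᵢ bᵢ cᵢ] = 0.
Here the determinant is 72.
Nonzero, so no common point exists.

No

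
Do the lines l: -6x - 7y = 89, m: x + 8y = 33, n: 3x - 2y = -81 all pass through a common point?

No

The three lines meet at one point iff the augmented coefficient matrix [aᵢ bᵢ cᵢ] has rank < 3, i.e. its determinant vanishes.
Here the determinant is -82.
Nonzero, so no common point exists.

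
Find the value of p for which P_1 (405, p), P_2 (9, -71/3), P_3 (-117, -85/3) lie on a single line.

The three points are collinear iff det[P_1P_2; P_1P_3] = 0.
This determinant is linear in p: (-126)p + (-1134) = 0, so p = -9.

-9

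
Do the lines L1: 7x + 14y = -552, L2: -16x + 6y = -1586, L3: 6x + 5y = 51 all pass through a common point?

The three lines meet at one point iff the augmented coefficient matrix [aᵢ bᵢ cᵢ] has rank < 3, i.e. its determinant vanishes.
Here the determinant is -116.
Nonzero, so no common point exists.

No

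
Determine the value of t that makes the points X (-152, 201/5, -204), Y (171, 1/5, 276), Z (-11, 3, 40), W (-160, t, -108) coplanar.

-103/5

Normal to plane XYZ: n = (8096, -11132, -31878/5); plane equation n·P = -377476.
Requiring n·W = -377476: (-11132)t + (-3033976/5) = -377476.
So t = -103/5.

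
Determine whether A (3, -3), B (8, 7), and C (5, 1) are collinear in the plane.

Yes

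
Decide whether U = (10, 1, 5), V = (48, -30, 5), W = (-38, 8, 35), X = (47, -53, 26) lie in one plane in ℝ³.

No

A normal to the plane through U, V, W is n = UV × UW = (-930, -1140, -1222).
The plane has equation n·P = -16550. For X: n·X = -15062.
-15062 ≠ -16550, so X is off the plane.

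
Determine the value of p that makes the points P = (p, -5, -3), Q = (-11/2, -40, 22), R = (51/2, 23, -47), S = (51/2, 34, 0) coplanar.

Coplanarity ⇔ det[PQ; PR; PS] = 0.
Expanding, this is linear in p: (-3720)p + (39060) = 0.
So p = 21/2.

21/2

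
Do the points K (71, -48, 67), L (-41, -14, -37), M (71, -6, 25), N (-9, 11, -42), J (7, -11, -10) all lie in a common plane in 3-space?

Yes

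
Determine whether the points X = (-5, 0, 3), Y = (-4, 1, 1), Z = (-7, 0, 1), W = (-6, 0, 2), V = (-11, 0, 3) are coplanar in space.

No

The plane through X, Y, Z has normal n = XY × XZ = (-2, 6, 2) and equation n·P = 16.
Checking the remaining points: n·W = 16, n·V = 28.
Since n·V = 28 ≠ 16, V is off the plane and the points are not all coplanar.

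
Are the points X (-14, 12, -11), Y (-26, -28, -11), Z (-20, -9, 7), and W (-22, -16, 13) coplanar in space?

A normal to the plane through X, Y, Z is n = XY × XZ = (-720, 216, 12).
The plane has equation n·P = 12540. For W: n·W = 12540.
Equal, so W lies in the plane and all four are coplanar.

Yes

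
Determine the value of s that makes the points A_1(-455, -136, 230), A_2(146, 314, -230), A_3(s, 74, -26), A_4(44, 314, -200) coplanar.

Coplanarity ⇔ det[A_1A_2; A_1A_3; A_1A_4] = 0.
Expanding, this is linear in s: (-13500)s + (-459000) = 0.
So s = -34.

-34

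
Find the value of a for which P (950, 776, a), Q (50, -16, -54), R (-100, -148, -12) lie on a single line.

Direction QR = (-150, -132, 42). From the x-coordinate of P, the parameter along the line is τ = (950 − 50)/(-150) = -6.
Then a = (-54) + (-6)·(42) = -306.

-306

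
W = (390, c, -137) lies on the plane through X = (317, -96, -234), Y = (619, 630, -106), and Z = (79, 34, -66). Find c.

Coplanarity requires XY · (XZ × XW) = 0.
XY = (302, 726, 128), XZ = (-238, 130, 168); the triple product is linear in c with coefficient -81200 and constant term 20462400.
Setting it to zero: c = 252.

252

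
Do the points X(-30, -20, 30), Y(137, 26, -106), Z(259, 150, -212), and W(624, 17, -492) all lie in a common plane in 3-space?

With X as base: XY = (167, 46, -136), XZ = (289, 170, -242), XW = (654, 37, -522).
XZ × XW = (-79786, -7410, -100487).
XY · (XZ × XW) = 1110.
Since 1110 ≠ 0, the four points are not coplanar.

No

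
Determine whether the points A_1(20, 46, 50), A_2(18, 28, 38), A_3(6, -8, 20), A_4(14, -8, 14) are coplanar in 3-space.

Yes

With A_1 as base: A_1A_2 = (-2, -18, -12), A_1A_3 = (-14, -54, -30), A_1A_4 = (-6, -54, -36).
A_1A_3 × A_1A_4 = (324, -324, 432).
A_1A_2 · (A_1A_3 × A_1A_4) = 0.
The scalar triple product vanishes, so the four points are coplanar.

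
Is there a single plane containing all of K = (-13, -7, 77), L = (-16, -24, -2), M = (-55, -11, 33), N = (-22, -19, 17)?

Yes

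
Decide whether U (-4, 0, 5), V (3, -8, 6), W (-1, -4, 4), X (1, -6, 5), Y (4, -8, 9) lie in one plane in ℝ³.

Yes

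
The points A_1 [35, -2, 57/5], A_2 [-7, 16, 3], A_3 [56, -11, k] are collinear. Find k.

78/5

Collinearity requires A_1A_2 × A_1A_3 = 0; each component is linear in k.
The x-component gives (18)k + (-1404/5) = 0, so k = 78/5.
The remaining components then also vanish.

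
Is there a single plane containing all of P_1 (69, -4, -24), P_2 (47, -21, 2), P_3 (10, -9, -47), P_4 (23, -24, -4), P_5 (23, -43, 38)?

The plane through P_1, P_2, P_3 has normal n = P_1P_2 × P_1P_3 = (521, -2040, -893) and equation n·P = 65541.
Checking the remaining points: n·P_4 = 64515, n·P_5 = 65769.
Since n·P_4 = 64515 ≠ 65541, P_4 is off the plane and the points are not all coplanar.

No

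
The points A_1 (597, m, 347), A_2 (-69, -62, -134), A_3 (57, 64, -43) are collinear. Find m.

Collinearity requires A_1A_2 × A_1A_3 = 0; each component is linear in m.
The x-component gives (-91)m + (54964) = 0, so m = 604.
The remaining components then also vanish.

604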